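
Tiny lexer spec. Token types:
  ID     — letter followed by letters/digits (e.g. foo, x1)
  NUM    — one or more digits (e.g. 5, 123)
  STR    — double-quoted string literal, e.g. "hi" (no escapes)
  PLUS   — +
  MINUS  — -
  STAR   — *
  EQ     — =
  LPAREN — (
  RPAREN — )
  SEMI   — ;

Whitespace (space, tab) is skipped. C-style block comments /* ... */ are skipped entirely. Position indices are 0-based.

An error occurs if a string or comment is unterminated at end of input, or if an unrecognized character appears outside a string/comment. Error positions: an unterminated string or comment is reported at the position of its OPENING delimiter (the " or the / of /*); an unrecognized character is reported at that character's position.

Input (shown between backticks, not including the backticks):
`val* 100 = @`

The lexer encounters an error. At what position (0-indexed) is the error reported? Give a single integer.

Answer: 11

Derivation:
pos=0: emit ID 'val' (now at pos=3)
pos=3: emit STAR '*'
pos=5: emit NUM '100' (now at pos=8)
pos=9: emit EQ '='
pos=11: ERROR — unrecognized char '@'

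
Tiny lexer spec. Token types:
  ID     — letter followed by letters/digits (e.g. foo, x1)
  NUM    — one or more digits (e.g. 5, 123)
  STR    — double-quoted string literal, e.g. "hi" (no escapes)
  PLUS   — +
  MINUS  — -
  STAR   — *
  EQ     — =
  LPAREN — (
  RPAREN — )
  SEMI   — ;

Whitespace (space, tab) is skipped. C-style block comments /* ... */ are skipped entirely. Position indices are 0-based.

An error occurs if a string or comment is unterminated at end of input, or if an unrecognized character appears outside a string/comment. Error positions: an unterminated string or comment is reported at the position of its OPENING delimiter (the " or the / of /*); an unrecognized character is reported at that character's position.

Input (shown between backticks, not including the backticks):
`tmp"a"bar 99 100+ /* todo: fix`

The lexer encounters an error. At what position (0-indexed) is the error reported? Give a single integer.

pos=0: emit ID 'tmp' (now at pos=3)
pos=3: enter STRING mode
pos=3: emit STR "a" (now at pos=6)
pos=6: emit ID 'bar' (now at pos=9)
pos=10: emit NUM '99' (now at pos=12)
pos=13: emit NUM '100' (now at pos=16)
pos=16: emit PLUS '+'
pos=18: enter COMMENT mode (saw '/*')
pos=18: ERROR — unterminated comment (reached EOF)

Answer: 18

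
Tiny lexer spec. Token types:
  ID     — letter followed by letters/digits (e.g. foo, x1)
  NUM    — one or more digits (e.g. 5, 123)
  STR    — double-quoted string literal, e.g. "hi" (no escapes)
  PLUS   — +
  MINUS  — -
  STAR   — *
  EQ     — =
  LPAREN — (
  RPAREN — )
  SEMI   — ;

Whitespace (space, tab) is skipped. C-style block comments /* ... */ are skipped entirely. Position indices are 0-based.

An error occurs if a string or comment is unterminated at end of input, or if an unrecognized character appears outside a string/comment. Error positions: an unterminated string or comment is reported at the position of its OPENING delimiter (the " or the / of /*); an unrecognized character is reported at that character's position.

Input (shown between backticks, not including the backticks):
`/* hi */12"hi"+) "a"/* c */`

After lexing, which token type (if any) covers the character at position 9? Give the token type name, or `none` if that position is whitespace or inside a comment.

Answer: NUM

Derivation:
pos=0: enter COMMENT mode (saw '/*')
exit COMMENT mode (now at pos=8)
pos=8: emit NUM '12' (now at pos=10)
pos=10: enter STRING mode
pos=10: emit STR "hi" (now at pos=14)
pos=14: emit PLUS '+'
pos=15: emit RPAREN ')'
pos=17: enter STRING mode
pos=17: emit STR "a" (now at pos=20)
pos=20: enter COMMENT mode (saw '/*')
exit COMMENT mode (now at pos=27)
DONE. 5 tokens: [NUM, STR, PLUS, RPAREN, STR]
Position 9: char is '2' -> NUM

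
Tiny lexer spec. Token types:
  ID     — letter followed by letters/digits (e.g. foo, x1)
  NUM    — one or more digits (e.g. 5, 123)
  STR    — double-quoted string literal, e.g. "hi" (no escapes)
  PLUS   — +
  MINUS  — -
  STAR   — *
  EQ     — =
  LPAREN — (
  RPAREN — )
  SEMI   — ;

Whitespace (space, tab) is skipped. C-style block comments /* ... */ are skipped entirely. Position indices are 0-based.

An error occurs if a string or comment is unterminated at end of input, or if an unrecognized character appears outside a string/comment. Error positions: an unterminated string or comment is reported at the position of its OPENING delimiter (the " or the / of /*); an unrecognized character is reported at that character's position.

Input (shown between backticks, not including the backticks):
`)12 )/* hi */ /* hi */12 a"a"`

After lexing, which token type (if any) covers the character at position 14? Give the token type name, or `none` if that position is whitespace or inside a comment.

pos=0: emit RPAREN ')'
pos=1: emit NUM '12' (now at pos=3)
pos=4: emit RPAREN ')'
pos=5: enter COMMENT mode (saw '/*')
exit COMMENT mode (now at pos=13)
pos=14: enter COMMENT mode (saw '/*')
exit COMMENT mode (now at pos=22)
pos=22: emit NUM '12' (now at pos=24)
pos=25: emit ID 'a' (now at pos=26)
pos=26: enter STRING mode
pos=26: emit STR "a" (now at pos=29)
DONE. 6 tokens: [RPAREN, NUM, RPAREN, NUM, ID, STR]
Position 14: char is '/' -> none

Answer: none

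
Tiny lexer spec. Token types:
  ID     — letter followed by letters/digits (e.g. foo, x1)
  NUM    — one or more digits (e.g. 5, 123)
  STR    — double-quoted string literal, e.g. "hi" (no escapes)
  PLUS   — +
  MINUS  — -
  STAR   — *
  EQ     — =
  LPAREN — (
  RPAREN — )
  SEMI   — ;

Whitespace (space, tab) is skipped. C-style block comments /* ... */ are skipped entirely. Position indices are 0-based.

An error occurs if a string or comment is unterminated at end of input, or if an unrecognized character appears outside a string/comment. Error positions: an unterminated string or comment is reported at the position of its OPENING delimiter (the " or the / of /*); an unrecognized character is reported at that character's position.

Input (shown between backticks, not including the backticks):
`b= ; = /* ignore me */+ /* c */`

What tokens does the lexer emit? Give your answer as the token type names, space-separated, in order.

Answer: ID EQ SEMI EQ PLUS

Derivation:
pos=0: emit ID 'b' (now at pos=1)
pos=1: emit EQ '='
pos=3: emit SEMI ';'
pos=5: emit EQ '='
pos=7: enter COMMENT mode (saw '/*')
exit COMMENT mode (now at pos=22)
pos=22: emit PLUS '+'
pos=24: enter COMMENT mode (saw '/*')
exit COMMENT mode (now at pos=31)
DONE. 5 tokens: [ID, EQ, SEMI, EQ, PLUS]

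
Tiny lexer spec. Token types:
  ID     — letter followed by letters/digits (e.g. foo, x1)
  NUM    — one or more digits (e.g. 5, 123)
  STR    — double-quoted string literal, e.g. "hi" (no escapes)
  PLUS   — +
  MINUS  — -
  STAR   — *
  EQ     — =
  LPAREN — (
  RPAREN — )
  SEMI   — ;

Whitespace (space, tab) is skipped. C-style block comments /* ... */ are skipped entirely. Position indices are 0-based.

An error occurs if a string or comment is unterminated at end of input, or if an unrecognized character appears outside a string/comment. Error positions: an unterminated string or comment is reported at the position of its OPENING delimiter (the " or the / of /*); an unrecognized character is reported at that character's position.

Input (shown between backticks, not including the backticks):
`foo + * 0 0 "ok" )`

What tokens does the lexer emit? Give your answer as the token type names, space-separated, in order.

pos=0: emit ID 'foo' (now at pos=3)
pos=4: emit PLUS '+'
pos=6: emit STAR '*'
pos=8: emit NUM '0' (now at pos=9)
pos=10: emit NUM '0' (now at pos=11)
pos=12: enter STRING mode
pos=12: emit STR "ok" (now at pos=16)
pos=17: emit RPAREN ')'
DONE. 7 tokens: [ID, PLUS, STAR, NUM, NUM, STR, RPAREN]

Answer: ID PLUS STAR NUM NUM STR RPAREN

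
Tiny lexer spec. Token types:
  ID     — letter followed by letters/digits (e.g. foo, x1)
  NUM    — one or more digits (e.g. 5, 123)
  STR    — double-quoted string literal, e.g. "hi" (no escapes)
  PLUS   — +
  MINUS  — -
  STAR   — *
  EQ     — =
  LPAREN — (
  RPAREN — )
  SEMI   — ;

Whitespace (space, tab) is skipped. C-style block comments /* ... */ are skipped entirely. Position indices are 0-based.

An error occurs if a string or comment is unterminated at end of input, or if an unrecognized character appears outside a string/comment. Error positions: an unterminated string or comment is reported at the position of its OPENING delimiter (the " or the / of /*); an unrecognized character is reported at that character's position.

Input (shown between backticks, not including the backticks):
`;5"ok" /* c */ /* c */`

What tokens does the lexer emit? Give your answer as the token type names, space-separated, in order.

pos=0: emit SEMI ';'
pos=1: emit NUM '5' (now at pos=2)
pos=2: enter STRING mode
pos=2: emit STR "ok" (now at pos=6)
pos=7: enter COMMENT mode (saw '/*')
exit COMMENT mode (now at pos=14)
pos=15: enter COMMENT mode (saw '/*')
exit COMMENT mode (now at pos=22)
DONE. 3 tokens: [SEMI, NUM, STR]

Answer: SEMI NUM STR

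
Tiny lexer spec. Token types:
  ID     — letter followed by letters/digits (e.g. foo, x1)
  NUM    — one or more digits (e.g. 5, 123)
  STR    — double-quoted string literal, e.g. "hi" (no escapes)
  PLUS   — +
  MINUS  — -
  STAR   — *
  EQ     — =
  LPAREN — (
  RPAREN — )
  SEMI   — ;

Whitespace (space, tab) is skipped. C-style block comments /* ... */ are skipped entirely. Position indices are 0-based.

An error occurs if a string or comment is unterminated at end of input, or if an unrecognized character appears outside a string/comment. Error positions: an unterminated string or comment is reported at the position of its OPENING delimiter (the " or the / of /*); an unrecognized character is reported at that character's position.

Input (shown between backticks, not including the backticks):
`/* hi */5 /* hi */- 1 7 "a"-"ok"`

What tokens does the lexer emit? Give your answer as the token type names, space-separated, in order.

Answer: NUM MINUS NUM NUM STR MINUS STR

Derivation:
pos=0: enter COMMENT mode (saw '/*')
exit COMMENT mode (now at pos=8)
pos=8: emit NUM '5' (now at pos=9)
pos=10: enter COMMENT mode (saw '/*')
exit COMMENT mode (now at pos=18)
pos=18: emit MINUS '-'
pos=20: emit NUM '1' (now at pos=21)
pos=22: emit NUM '7' (now at pos=23)
pos=24: enter STRING mode
pos=24: emit STR "a" (now at pos=27)
pos=27: emit MINUS '-'
pos=28: enter STRING mode
pos=28: emit STR "ok" (now at pos=32)
DONE. 7 tokens: [NUM, MINUS, NUM, NUM, STR, MINUS, STR]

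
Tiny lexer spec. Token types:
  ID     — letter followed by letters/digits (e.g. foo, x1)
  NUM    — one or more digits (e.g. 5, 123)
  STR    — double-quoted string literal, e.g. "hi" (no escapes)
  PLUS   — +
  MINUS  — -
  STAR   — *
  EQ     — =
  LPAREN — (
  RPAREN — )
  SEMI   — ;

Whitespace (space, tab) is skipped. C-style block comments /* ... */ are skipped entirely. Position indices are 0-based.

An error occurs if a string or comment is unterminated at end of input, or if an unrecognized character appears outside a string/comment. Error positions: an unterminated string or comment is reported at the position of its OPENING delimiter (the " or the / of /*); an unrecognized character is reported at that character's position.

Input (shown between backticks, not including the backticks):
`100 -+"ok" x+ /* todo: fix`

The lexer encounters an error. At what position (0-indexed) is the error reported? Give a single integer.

Answer: 14

Derivation:
pos=0: emit NUM '100' (now at pos=3)
pos=4: emit MINUS '-'
pos=5: emit PLUS '+'
pos=6: enter STRING mode
pos=6: emit STR "ok" (now at pos=10)
pos=11: emit ID 'x' (now at pos=12)
pos=12: emit PLUS '+'
pos=14: enter COMMENT mode (saw '/*')
pos=14: ERROR — unterminated comment (reached EOF)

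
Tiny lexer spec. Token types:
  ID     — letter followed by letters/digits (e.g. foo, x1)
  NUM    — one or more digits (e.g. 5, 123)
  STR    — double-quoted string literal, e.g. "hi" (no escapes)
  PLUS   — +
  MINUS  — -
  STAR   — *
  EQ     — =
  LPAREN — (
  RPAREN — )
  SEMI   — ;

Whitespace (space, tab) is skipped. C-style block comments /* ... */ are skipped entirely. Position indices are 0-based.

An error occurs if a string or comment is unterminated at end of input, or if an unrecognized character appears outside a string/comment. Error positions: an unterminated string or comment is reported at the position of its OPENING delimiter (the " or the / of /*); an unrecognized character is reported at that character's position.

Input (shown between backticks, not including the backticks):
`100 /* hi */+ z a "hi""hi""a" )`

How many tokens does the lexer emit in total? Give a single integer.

pos=0: emit NUM '100' (now at pos=3)
pos=4: enter COMMENT mode (saw '/*')
exit COMMENT mode (now at pos=12)
pos=12: emit PLUS '+'
pos=14: emit ID 'z' (now at pos=15)
pos=16: emit ID 'a' (now at pos=17)
pos=18: enter STRING mode
pos=18: emit STR "hi" (now at pos=22)
pos=22: enter STRING mode
pos=22: emit STR "hi" (now at pos=26)
pos=26: enter STRING mode
pos=26: emit STR "a" (now at pos=29)
pos=30: emit RPAREN ')'
DONE. 8 tokens: [NUM, PLUS, ID, ID, STR, STR, STR, RPAREN]

Answer: 8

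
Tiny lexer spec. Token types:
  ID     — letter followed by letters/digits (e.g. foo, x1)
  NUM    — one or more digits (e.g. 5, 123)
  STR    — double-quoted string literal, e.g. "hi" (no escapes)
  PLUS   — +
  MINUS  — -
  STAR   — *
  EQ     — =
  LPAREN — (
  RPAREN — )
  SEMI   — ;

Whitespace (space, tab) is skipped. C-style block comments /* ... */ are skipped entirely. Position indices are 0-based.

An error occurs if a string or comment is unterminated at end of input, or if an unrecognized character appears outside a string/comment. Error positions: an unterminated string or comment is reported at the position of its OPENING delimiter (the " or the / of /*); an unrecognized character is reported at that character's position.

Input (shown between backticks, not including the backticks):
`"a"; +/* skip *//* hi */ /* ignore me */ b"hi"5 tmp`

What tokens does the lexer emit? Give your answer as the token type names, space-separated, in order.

Answer: STR SEMI PLUS ID STR NUM ID

Derivation:
pos=0: enter STRING mode
pos=0: emit STR "a" (now at pos=3)
pos=3: emit SEMI ';'
pos=5: emit PLUS '+'
pos=6: enter COMMENT mode (saw '/*')
exit COMMENT mode (now at pos=16)
pos=16: enter COMMENT mode (saw '/*')
exit COMMENT mode (now at pos=24)
pos=25: enter COMMENT mode (saw '/*')
exit COMMENT mode (now at pos=40)
pos=41: emit ID 'b' (now at pos=42)
pos=42: enter STRING mode
pos=42: emit STR "hi" (now at pos=46)
pos=46: emit NUM '5' (now at pos=47)
pos=48: emit ID 'tmp' (now at pos=51)
DONE. 7 tokens: [STR, SEMI, PLUS, ID, STR, NUM, ID]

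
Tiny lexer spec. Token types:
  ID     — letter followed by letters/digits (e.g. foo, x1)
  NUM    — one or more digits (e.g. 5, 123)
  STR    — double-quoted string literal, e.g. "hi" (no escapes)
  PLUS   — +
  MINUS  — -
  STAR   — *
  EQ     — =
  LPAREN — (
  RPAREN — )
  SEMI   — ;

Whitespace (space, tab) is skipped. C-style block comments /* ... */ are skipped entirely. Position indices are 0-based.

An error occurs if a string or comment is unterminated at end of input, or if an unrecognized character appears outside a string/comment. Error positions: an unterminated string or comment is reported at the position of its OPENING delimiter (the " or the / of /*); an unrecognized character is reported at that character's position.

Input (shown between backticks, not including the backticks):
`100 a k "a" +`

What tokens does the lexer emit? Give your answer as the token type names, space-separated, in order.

Answer: NUM ID ID STR PLUS

Derivation:
pos=0: emit NUM '100' (now at pos=3)
pos=4: emit ID 'a' (now at pos=5)
pos=6: emit ID 'k' (now at pos=7)
pos=8: enter STRING mode
pos=8: emit STR "a" (now at pos=11)
pos=12: emit PLUS '+'
DONE. 5 tokens: [NUM, ID, ID, STR, PLUS]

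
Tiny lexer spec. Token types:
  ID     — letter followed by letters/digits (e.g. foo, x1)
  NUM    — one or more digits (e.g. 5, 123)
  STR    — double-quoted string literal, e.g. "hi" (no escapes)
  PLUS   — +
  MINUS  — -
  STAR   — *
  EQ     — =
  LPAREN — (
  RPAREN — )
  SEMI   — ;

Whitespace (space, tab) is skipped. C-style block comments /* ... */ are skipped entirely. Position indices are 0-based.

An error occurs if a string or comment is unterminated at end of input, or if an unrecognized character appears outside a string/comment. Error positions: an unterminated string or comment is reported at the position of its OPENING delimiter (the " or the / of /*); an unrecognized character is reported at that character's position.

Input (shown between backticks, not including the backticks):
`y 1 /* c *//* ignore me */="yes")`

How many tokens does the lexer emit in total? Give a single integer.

pos=0: emit ID 'y' (now at pos=1)
pos=2: emit NUM '1' (now at pos=3)
pos=4: enter COMMENT mode (saw '/*')
exit COMMENT mode (now at pos=11)
pos=11: enter COMMENT mode (saw '/*')
exit COMMENT mode (now at pos=26)
pos=26: emit EQ '='
pos=27: enter STRING mode
pos=27: emit STR "yes" (now at pos=32)
pos=32: emit RPAREN ')'
DONE. 5 tokens: [ID, NUM, EQ, STR, RPAREN]

Answer: 5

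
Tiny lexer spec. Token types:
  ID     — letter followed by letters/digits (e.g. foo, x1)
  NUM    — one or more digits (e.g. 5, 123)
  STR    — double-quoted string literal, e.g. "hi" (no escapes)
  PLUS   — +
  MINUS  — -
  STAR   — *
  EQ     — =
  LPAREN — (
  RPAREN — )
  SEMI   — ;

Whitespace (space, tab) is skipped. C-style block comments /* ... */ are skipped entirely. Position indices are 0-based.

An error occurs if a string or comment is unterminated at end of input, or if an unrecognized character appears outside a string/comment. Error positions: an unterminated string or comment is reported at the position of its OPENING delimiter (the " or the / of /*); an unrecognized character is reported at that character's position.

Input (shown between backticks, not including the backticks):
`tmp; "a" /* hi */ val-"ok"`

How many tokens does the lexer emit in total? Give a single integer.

pos=0: emit ID 'tmp' (now at pos=3)
pos=3: emit SEMI ';'
pos=5: enter STRING mode
pos=5: emit STR "a" (now at pos=8)
pos=9: enter COMMENT mode (saw '/*')
exit COMMENT mode (now at pos=17)
pos=18: emit ID 'val' (now at pos=21)
pos=21: emit MINUS '-'
pos=22: enter STRING mode
pos=22: emit STR "ok" (now at pos=26)
DONE. 6 tokens: [ID, SEMI, STR, ID, MINUS, STR]

Answer: 6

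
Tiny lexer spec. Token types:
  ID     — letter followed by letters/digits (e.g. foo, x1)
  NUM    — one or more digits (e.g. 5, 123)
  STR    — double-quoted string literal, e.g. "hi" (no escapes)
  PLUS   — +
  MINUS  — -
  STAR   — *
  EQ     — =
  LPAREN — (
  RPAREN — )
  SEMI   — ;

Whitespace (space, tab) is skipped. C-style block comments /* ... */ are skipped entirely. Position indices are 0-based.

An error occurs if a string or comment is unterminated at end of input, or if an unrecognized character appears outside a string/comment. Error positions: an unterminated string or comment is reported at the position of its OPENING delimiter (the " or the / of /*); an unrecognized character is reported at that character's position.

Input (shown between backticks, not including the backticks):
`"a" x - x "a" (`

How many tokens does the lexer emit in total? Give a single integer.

pos=0: enter STRING mode
pos=0: emit STR "a" (now at pos=3)
pos=4: emit ID 'x' (now at pos=5)
pos=6: emit MINUS '-'
pos=8: emit ID 'x' (now at pos=9)
pos=10: enter STRING mode
pos=10: emit STR "a" (now at pos=13)
pos=14: emit LPAREN '('
DONE. 6 tokens: [STR, ID, MINUS, ID, STR, LPAREN]

Answer: 6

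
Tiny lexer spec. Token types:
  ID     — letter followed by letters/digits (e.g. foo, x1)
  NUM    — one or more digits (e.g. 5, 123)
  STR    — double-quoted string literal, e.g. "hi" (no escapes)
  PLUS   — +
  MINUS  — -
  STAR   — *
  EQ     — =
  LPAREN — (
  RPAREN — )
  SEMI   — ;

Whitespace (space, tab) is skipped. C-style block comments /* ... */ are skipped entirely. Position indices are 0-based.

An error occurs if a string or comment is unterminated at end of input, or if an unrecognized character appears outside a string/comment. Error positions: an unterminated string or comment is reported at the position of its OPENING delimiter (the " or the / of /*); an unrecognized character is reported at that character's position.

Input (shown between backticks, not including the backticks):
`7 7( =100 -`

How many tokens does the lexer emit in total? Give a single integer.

Answer: 6

Derivation:
pos=0: emit NUM '7' (now at pos=1)
pos=2: emit NUM '7' (now at pos=3)
pos=3: emit LPAREN '('
pos=5: emit EQ '='
pos=6: emit NUM '100' (now at pos=9)
pos=10: emit MINUS '-'
DONE. 6 tokens: [NUM, NUM, LPAREN, EQ, NUM, MINUS]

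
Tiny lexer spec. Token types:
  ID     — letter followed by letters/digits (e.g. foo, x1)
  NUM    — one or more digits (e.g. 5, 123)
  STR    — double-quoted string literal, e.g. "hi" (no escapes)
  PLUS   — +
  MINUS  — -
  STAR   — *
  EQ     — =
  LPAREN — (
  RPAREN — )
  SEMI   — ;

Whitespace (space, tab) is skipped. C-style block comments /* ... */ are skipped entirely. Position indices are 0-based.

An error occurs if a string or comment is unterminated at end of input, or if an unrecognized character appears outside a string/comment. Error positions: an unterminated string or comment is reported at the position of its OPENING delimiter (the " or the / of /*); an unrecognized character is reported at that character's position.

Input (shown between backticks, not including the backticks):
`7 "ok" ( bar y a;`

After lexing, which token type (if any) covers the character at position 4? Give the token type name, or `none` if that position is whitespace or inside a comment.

pos=0: emit NUM '7' (now at pos=1)
pos=2: enter STRING mode
pos=2: emit STR "ok" (now at pos=6)
pos=7: emit LPAREN '('
pos=9: emit ID 'bar' (now at pos=12)
pos=13: emit ID 'y' (now at pos=14)
pos=15: emit ID 'a' (now at pos=16)
pos=16: emit SEMI ';'
DONE. 7 tokens: [NUM, STR, LPAREN, ID, ID, ID, SEMI]
Position 4: char is 'k' -> STR

Answer: STR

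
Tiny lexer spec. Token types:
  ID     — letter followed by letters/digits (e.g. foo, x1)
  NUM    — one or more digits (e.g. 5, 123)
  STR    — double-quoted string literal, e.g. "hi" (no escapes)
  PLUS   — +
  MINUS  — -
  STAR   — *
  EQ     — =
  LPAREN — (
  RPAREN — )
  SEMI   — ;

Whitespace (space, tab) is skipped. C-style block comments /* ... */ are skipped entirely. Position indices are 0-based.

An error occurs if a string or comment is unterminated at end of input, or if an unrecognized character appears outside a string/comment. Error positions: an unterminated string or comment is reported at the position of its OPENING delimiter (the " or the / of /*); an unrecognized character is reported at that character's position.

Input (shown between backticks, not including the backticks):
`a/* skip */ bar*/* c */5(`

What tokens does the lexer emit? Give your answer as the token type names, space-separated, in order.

Answer: ID ID STAR NUM LPAREN

Derivation:
pos=0: emit ID 'a' (now at pos=1)
pos=1: enter COMMENT mode (saw '/*')
exit COMMENT mode (now at pos=11)
pos=12: emit ID 'bar' (now at pos=15)
pos=15: emit STAR '*'
pos=16: enter COMMENT mode (saw '/*')
exit COMMENT mode (now at pos=23)
pos=23: emit NUM '5' (now at pos=24)
pos=24: emit LPAREN '('
DONE. 5 tokens: [ID, ID, STAR, NUM, LPAREN]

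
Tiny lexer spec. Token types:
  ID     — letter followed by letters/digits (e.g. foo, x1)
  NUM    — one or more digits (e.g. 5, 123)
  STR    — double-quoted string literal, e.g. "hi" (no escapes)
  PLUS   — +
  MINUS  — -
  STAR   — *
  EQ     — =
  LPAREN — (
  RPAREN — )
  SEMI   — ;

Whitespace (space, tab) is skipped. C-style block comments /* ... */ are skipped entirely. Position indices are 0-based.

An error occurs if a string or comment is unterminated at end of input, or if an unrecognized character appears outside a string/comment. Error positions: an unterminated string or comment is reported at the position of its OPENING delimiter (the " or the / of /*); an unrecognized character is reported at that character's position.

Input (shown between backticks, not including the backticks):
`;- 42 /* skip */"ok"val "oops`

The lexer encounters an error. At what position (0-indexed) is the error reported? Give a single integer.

pos=0: emit SEMI ';'
pos=1: emit MINUS '-'
pos=3: emit NUM '42' (now at pos=5)
pos=6: enter COMMENT mode (saw '/*')
exit COMMENT mode (now at pos=16)
pos=16: enter STRING mode
pos=16: emit STR "ok" (now at pos=20)
pos=20: emit ID 'val' (now at pos=23)
pos=24: enter STRING mode
pos=24: ERROR — unterminated string

Answer: 24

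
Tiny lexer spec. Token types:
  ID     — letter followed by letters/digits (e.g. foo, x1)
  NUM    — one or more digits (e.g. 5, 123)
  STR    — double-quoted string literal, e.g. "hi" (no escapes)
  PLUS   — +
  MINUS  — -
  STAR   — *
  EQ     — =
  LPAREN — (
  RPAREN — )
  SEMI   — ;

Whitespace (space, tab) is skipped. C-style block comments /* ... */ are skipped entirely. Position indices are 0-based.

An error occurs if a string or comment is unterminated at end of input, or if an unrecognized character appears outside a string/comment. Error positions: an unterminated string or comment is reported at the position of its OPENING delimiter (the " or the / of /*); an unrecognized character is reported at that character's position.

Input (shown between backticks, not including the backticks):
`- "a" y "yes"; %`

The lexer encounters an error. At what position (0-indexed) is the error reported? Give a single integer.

pos=0: emit MINUS '-'
pos=2: enter STRING mode
pos=2: emit STR "a" (now at pos=5)
pos=6: emit ID 'y' (now at pos=7)
pos=8: enter STRING mode
pos=8: emit STR "yes" (now at pos=13)
pos=13: emit SEMI ';'
pos=15: ERROR — unrecognized char '%'

Answer: 15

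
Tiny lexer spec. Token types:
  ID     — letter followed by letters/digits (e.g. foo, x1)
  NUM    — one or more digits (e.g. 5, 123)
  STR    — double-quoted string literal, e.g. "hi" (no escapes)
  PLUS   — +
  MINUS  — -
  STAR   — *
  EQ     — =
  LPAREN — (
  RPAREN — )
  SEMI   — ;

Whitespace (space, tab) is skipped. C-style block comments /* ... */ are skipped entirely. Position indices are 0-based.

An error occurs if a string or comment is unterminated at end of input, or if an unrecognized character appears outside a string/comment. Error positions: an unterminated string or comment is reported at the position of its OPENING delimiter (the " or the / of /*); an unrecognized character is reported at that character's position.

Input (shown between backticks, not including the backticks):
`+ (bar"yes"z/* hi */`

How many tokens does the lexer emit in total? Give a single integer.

Answer: 5

Derivation:
pos=0: emit PLUS '+'
pos=2: emit LPAREN '('
pos=3: emit ID 'bar' (now at pos=6)
pos=6: enter STRING mode
pos=6: emit STR "yes" (now at pos=11)
pos=11: emit ID 'z' (now at pos=12)
pos=12: enter COMMENT mode (saw '/*')
exit COMMENT mode (now at pos=20)
DONE. 5 tokens: [PLUS, LPAREN, ID, STR, ID]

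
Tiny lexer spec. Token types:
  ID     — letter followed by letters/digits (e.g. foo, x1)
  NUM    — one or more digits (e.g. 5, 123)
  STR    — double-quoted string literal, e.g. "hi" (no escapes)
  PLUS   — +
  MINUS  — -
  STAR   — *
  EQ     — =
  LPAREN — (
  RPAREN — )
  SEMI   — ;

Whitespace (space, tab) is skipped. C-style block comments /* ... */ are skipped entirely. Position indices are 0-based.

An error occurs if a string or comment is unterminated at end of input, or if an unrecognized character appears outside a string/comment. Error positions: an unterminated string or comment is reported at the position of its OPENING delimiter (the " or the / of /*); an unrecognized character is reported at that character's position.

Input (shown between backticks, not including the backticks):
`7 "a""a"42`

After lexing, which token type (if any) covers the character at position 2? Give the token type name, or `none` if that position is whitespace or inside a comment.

pos=0: emit NUM '7' (now at pos=1)
pos=2: enter STRING mode
pos=2: emit STR "a" (now at pos=5)
pos=5: enter STRING mode
pos=5: emit STR "a" (now at pos=8)
pos=8: emit NUM '42' (now at pos=10)
DONE. 4 tokens: [NUM, STR, STR, NUM]
Position 2: char is '"' -> STR

Answer: STR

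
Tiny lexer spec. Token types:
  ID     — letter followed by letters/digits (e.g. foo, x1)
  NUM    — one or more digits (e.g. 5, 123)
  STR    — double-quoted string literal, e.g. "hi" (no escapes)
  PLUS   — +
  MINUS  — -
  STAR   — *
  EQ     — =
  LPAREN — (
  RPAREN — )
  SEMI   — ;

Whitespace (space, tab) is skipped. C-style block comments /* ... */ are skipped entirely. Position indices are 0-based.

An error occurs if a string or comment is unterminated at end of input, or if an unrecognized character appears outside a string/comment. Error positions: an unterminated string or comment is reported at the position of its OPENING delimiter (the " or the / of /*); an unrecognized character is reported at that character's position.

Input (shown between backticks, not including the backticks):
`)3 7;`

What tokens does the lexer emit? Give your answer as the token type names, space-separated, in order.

Answer: RPAREN NUM NUM SEMI

Derivation:
pos=0: emit RPAREN ')'
pos=1: emit NUM '3' (now at pos=2)
pos=3: emit NUM '7' (now at pos=4)
pos=4: emit SEMI ';'
DONE. 4 tokens: [RPAREN, NUM, NUM, SEMI]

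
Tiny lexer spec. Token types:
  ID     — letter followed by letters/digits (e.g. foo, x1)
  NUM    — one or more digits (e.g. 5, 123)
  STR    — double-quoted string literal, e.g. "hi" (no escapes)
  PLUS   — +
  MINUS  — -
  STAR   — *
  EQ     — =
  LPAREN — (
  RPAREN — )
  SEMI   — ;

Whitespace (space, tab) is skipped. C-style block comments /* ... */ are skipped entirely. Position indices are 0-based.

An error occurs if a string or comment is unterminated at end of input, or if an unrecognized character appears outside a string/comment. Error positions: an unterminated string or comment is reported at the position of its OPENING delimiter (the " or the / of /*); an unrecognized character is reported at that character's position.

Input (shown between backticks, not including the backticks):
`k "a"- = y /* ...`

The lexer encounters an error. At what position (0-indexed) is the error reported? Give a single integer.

pos=0: emit ID 'k' (now at pos=1)
pos=2: enter STRING mode
pos=2: emit STR "a" (now at pos=5)
pos=5: emit MINUS '-'
pos=7: emit EQ '='
pos=9: emit ID 'y' (now at pos=10)
pos=11: enter COMMENT mode (saw '/*')
pos=11: ERROR — unterminated comment (reached EOF)

Answer: 11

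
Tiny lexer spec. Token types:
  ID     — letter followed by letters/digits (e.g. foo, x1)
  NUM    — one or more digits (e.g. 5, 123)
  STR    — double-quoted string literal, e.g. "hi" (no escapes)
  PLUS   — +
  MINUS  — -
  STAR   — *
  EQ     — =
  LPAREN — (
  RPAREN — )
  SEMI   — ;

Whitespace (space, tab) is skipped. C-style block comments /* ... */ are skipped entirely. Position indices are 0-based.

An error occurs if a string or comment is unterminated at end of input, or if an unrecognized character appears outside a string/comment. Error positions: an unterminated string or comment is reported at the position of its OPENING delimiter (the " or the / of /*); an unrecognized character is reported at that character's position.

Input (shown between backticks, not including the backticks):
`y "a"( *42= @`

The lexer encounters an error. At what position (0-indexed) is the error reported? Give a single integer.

Answer: 12

Derivation:
pos=0: emit ID 'y' (now at pos=1)
pos=2: enter STRING mode
pos=2: emit STR "a" (now at pos=5)
pos=5: emit LPAREN '('
pos=7: emit STAR '*'
pos=8: emit NUM '42' (now at pos=10)
pos=10: emit EQ '='
pos=12: ERROR — unrecognized char '@'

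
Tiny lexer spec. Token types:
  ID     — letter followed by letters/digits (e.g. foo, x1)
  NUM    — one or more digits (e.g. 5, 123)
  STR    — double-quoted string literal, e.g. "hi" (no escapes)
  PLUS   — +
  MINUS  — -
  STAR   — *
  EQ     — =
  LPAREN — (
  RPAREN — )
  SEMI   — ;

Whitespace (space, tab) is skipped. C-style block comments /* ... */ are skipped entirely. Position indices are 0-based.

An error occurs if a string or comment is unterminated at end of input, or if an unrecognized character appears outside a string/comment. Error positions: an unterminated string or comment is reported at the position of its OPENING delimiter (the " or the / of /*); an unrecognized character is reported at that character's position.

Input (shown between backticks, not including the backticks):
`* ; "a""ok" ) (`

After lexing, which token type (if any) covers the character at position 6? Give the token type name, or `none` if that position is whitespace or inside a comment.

pos=0: emit STAR '*'
pos=2: emit SEMI ';'
pos=4: enter STRING mode
pos=4: emit STR "a" (now at pos=7)
pos=7: enter STRING mode
pos=7: emit STR "ok" (now at pos=11)
pos=12: emit RPAREN ')'
pos=14: emit LPAREN '('
DONE. 6 tokens: [STAR, SEMI, STR, STR, RPAREN, LPAREN]
Position 6: char is '"' -> STR

Answer: STR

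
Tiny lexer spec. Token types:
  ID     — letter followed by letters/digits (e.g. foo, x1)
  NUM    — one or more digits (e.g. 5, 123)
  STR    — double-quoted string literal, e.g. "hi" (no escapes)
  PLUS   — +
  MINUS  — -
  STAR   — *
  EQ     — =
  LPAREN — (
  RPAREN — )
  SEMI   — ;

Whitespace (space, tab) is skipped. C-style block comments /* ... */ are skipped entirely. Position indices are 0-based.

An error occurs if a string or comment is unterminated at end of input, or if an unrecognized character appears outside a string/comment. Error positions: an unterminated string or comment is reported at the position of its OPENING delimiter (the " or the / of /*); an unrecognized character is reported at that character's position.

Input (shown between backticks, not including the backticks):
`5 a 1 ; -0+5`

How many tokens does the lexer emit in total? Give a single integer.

Answer: 8

Derivation:
pos=0: emit NUM '5' (now at pos=1)
pos=2: emit ID 'a' (now at pos=3)
pos=4: emit NUM '1' (now at pos=5)
pos=6: emit SEMI ';'
pos=8: emit MINUS '-'
pos=9: emit NUM '0' (now at pos=10)
pos=10: emit PLUS '+'
pos=11: emit NUM '5' (now at pos=12)
DONE. 8 tokens: [NUM, ID, NUM, SEMI, MINUS, NUM, PLUS, NUM]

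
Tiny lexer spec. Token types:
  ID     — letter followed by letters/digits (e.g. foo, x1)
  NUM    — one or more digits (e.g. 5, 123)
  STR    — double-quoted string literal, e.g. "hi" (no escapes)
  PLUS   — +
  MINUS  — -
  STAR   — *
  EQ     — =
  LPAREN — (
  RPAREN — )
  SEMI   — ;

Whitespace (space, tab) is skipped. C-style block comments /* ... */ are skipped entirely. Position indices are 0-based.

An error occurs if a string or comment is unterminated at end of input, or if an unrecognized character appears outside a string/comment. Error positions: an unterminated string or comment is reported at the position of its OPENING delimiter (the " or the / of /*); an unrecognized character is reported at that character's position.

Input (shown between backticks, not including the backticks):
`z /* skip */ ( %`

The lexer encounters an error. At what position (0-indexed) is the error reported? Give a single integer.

Answer: 15

Derivation:
pos=0: emit ID 'z' (now at pos=1)
pos=2: enter COMMENT mode (saw '/*')
exit COMMENT mode (now at pos=12)
pos=13: emit LPAREN '('
pos=15: ERROR — unrecognized char '%'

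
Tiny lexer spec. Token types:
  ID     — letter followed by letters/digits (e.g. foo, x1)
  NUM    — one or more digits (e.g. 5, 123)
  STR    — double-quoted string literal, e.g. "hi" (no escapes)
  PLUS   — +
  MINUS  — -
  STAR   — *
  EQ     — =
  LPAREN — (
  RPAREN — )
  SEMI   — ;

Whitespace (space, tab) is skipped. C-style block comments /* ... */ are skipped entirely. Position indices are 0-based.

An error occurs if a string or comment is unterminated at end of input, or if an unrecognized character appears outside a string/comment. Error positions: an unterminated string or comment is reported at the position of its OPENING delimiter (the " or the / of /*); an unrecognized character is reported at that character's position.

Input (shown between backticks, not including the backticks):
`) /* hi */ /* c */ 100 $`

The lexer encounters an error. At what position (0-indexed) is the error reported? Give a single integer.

Answer: 23

Derivation:
pos=0: emit RPAREN ')'
pos=2: enter COMMENT mode (saw '/*')
exit COMMENT mode (now at pos=10)
pos=11: enter COMMENT mode (saw '/*')
exit COMMENT mode (now at pos=18)
pos=19: emit NUM '100' (now at pos=22)
pos=23: ERROR — unrecognized char '$'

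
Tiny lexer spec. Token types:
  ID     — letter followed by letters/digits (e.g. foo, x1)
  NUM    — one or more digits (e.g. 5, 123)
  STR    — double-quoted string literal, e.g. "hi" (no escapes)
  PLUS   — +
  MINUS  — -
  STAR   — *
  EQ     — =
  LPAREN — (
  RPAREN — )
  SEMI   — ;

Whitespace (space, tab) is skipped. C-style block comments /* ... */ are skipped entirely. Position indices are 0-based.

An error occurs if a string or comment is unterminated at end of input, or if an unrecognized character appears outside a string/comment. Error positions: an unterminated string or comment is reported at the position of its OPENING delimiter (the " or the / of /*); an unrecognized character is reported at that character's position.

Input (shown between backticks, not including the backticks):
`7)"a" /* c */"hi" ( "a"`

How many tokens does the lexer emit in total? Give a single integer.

pos=0: emit NUM '7' (now at pos=1)
pos=1: emit RPAREN ')'
pos=2: enter STRING mode
pos=2: emit STR "a" (now at pos=5)
pos=6: enter COMMENT mode (saw '/*')
exit COMMENT mode (now at pos=13)
pos=13: enter STRING mode
pos=13: emit STR "hi" (now at pos=17)
pos=18: emit LPAREN '('
pos=20: enter STRING mode
pos=20: emit STR "a" (now at pos=23)
DONE. 6 tokens: [NUM, RPAREN, STR, STR, LPAREN, STR]

Answer: 6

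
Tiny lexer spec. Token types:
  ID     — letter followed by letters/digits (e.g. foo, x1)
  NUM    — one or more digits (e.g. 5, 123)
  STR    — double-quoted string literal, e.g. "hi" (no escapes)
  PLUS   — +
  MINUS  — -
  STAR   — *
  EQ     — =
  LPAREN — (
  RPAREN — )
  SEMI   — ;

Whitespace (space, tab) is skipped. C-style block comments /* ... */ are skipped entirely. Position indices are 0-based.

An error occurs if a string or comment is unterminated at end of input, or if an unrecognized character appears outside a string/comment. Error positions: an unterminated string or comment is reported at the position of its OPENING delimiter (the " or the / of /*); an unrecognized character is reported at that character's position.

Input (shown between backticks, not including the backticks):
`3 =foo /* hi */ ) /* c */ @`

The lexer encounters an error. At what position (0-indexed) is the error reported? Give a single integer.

pos=0: emit NUM '3' (now at pos=1)
pos=2: emit EQ '='
pos=3: emit ID 'foo' (now at pos=6)
pos=7: enter COMMENT mode (saw '/*')
exit COMMENT mode (now at pos=15)
pos=16: emit RPAREN ')'
pos=18: enter COMMENT mode (saw '/*')
exit COMMENT mode (now at pos=25)
pos=26: ERROR — unrecognized char '@'

Answer: 26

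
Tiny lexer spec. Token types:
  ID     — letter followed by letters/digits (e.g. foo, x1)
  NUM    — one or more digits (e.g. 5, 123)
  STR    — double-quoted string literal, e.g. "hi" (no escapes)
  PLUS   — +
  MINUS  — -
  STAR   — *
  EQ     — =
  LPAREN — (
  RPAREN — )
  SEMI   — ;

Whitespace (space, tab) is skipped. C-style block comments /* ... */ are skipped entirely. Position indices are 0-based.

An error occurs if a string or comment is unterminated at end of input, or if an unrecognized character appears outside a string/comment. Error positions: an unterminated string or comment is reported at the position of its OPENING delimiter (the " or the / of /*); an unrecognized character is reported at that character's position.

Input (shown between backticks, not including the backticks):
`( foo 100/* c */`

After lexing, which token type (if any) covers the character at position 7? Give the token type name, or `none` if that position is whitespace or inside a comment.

Answer: NUM

Derivation:
pos=0: emit LPAREN '('
pos=2: emit ID 'foo' (now at pos=5)
pos=6: emit NUM '100' (now at pos=9)
pos=9: enter COMMENT mode (saw '/*')
exit COMMENT mode (now at pos=16)
DONE. 3 tokens: [LPAREN, ID, NUM]
Position 7: char is '0' -> NUM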